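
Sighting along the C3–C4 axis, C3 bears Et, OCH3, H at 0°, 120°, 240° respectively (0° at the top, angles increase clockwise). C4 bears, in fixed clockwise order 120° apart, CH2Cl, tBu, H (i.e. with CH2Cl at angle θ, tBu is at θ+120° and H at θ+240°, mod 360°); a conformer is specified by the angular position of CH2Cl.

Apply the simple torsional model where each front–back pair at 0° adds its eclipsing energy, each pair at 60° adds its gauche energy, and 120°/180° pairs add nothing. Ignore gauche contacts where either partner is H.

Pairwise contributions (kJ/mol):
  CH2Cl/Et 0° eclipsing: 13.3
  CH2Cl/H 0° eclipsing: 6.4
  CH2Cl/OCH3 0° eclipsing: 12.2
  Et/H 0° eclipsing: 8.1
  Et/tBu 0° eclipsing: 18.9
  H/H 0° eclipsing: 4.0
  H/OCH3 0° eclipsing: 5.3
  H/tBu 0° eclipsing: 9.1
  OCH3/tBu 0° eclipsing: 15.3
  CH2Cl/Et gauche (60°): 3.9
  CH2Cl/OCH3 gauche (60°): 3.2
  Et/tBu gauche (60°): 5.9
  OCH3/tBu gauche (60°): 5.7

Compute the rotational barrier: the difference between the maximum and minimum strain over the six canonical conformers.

23.5 kJ/mol

CH2Cl at 0° (eclipsed): Et(0°)/CH2Cl(0°) eclipsed 13.3; OCH3(120°)/tBu(120°) eclipsed 15.3; H(240°)/H(240°) eclipsed 4.0 → 32.6 kJ/mol.
CH2Cl at 60° (staggered): Et(0°)/CH2Cl(60°) gauche 3.9; OCH3(120°)/CH2Cl(60°) gauche 3.2; OCH3(120°)/tBu(180°) gauche 5.7 → 12.8 kJ/mol.
CH2Cl at 120° (eclipsed): Et(0°)/H(0°) eclipsed 8.1; OCH3(120°)/CH2Cl(120°) eclipsed 12.2; H(240°)/tBu(240°) eclipsed 9.1 → 29.4 kJ/mol.
CH2Cl at 180° (staggered): Et(0°)/tBu(300°) gauche 5.9; OCH3(120°)/CH2Cl(180°) gauche 3.2 → 9.1 kJ/mol.
CH2Cl at 240° (eclipsed): Et(0°)/tBu(0°) eclipsed 18.9; OCH3(120°)/H(120°) eclipsed 5.3; H(240°)/CH2Cl(240°) eclipsed 6.4 → 30.6 kJ/mol.
CH2Cl at 300° (staggered): Et(0°)/CH2Cl(300°) gauche 3.9; Et(0°)/tBu(60°) gauche 5.9; OCH3(120°)/tBu(60°) gauche 5.7 → 15.5 kJ/mol.
Max at 0° (32.6 kJ/mol), min at 180° (9.1 kJ/mol); barrier = 23.5 kJ/mol.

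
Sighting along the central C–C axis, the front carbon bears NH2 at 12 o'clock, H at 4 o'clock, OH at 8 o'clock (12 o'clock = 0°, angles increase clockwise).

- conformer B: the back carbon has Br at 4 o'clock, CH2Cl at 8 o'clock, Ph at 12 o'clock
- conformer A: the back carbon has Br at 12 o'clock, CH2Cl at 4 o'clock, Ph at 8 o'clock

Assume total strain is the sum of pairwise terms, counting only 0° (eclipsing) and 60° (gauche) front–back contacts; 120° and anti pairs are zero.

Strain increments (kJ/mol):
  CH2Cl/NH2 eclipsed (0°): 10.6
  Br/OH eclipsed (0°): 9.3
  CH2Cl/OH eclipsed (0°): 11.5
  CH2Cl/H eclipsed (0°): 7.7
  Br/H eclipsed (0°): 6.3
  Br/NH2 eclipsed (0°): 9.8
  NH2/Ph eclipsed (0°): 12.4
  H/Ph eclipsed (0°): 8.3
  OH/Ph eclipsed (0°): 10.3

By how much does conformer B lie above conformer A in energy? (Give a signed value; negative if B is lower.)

+2.4 kJ/mol

B (eclipsed): NH2–Ph eclipsed, H–Br eclipsed, OH–CH2Cl eclipsed; 12.4 + 6.3 + 11.5 = 30.2 kJ/mol.
A (eclipsed): NH2–Br eclipsed, H–CH2Cl eclipsed, OH–Ph eclipsed; 9.8 + 7.7 + 10.3 = 27.8 kJ/mol.
E(B) − E(A) = 30.2 − 27.8 = +2.4 kJ/mol.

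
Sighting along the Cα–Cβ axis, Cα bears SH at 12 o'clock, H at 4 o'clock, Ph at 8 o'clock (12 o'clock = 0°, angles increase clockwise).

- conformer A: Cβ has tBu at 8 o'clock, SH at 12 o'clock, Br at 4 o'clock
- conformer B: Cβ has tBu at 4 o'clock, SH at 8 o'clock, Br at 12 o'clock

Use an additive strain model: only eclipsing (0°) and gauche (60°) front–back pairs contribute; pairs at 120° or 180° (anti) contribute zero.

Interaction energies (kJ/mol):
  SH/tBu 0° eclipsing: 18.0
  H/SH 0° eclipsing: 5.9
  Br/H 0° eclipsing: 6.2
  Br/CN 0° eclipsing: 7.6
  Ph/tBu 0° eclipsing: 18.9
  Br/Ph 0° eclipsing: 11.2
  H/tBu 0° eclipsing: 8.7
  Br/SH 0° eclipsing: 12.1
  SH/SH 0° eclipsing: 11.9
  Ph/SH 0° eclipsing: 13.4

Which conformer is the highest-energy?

A

A is eclipsed. SH at 0° is eclipsed with SH at 0° (11.9); H at 120° is eclipsed with Br at 120° (6.2); Ph at 240° is eclipsed with tBu at 240° (18.9). Total 37.0 kJ/mol.
B is eclipsed. SH at 0° is eclipsed with Br at 0° (12.1); H at 120° is eclipsed with tBu at 120° (8.7); Ph at 240° is eclipsed with SH at 240° (13.4). Total 34.2 kJ/mol.
A has the highest total (37.0 kJ/mol).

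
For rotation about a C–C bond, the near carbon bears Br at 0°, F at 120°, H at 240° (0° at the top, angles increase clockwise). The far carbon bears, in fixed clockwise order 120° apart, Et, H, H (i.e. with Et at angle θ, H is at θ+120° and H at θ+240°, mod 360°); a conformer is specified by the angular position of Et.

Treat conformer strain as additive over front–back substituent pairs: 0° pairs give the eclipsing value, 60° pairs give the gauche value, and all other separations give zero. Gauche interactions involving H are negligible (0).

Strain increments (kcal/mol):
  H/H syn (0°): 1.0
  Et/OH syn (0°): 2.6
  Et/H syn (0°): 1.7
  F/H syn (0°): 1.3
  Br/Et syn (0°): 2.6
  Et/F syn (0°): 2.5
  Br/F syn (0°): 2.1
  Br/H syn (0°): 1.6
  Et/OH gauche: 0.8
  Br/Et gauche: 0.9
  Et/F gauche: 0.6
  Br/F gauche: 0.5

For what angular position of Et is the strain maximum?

Et at 0° (eclipsed): Br(0°)/Et(0°) eclipsed 2.6; F(120°)/H(120°) eclipsed 1.3; H(240°)/H(240°) eclipsed 1.0 → 4.9 kcal/mol.
Et at 60° (staggered): Br(0°)/Et(60°) gauche 0.9; F(120°)/Et(60°) gauche 0.6 → 1.5 kcal/mol.
Et at 120° (eclipsed): Br(0°)/H(0°) eclipsed 1.6; F(120°)/Et(120°) eclipsed 2.5; H(240°)/H(240°) eclipsed 1.0 → 5.1 kcal/mol.
Et at 180° (staggered): F(120°)/Et(180°) gauche 0.6 → 0.6 kcal/mol.
Et at 240° (eclipsed): Br(0°)/H(0°) eclipsed 1.6; F(120°)/H(120°) eclipsed 1.3; H(240°)/Et(240°) eclipsed 1.7 → 4.6 kcal/mol.
Et at 300° (staggered): Br(0°)/Et(300°) gauche 0.9 → 0.9 kcal/mol.
The maximum (5.1 kcal/mol) occurs with Et at 120°.

120°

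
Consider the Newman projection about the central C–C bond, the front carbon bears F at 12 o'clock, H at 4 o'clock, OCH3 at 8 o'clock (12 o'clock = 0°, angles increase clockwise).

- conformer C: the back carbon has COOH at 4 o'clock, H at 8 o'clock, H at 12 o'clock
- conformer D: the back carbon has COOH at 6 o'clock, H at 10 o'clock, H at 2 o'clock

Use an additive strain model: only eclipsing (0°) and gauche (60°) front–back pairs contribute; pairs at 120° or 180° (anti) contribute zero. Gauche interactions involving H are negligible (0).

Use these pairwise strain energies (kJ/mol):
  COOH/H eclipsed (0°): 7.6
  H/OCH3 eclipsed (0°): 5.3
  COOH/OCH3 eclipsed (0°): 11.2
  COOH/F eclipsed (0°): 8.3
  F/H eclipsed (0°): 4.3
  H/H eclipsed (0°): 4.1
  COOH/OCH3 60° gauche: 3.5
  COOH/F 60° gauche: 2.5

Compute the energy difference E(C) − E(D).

+13.7 kJ/mol

C (eclipsed): F–H eclipsed, H–COOH eclipsed, OCH3–H eclipsed; 4.3 + 7.6 + 5.3 = 17.2 kJ/mol.
D (staggered): OCH3–COOH gauche; 3.5 = 3.5 kJ/mol.
E(C) − E(D) = 17.2 − 3.5 = +13.7 kJ/mol.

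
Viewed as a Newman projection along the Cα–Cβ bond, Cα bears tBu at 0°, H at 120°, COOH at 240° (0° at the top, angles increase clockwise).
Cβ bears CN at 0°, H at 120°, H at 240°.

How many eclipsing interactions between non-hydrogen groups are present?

Non-H eclipsing pairs: tBu(0°)/CN(0°) — 1 interaction.

1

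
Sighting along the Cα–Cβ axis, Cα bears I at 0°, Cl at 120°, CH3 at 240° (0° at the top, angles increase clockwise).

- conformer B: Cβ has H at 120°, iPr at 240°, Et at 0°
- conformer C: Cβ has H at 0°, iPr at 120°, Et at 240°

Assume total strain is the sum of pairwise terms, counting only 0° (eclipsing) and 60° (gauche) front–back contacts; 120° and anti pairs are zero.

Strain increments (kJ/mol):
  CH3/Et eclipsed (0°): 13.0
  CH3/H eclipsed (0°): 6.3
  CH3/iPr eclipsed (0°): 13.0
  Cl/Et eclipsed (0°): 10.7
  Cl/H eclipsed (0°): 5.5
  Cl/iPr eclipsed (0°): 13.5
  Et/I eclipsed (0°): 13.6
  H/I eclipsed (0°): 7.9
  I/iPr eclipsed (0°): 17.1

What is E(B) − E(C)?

B (eclipsed): I–Et eclipsed, Cl–H eclipsed, CH3–iPr eclipsed; 13.6 + 5.5 + 13.0 = 32.1 kJ/mol.
C (eclipsed): I–H eclipsed, Cl–iPr eclipsed, CH3–Et eclipsed; 7.9 + 13.5 + 13.0 = 34.4 kJ/mol.
E(B) − E(C) = 32.1 − 34.4 = -2.3 kJ/mol.

-2.3 kJ/mol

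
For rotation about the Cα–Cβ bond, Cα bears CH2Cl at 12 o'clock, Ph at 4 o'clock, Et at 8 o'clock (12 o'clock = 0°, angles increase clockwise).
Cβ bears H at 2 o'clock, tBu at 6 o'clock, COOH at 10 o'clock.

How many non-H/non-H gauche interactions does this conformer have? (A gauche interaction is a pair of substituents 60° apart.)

Non-H gauche pairs: CH2Cl(0°)/COOH(300°); Ph(120°)/tBu(180°); Et(240°)/tBu(180°); Et(240°)/COOH(300°) — 4 interactions.

4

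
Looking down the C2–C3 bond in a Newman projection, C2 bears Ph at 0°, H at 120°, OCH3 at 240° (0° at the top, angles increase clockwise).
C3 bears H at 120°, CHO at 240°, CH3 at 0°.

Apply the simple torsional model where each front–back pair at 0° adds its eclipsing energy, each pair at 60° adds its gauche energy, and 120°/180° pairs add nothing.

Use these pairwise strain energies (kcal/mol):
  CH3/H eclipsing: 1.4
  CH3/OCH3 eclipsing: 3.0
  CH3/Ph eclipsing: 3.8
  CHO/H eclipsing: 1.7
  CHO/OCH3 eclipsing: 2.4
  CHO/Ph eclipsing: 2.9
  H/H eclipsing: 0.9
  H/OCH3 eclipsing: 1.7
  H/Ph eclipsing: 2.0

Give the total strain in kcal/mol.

This conformer is eclipsed. Ph at 0° is eclipsed with CH3 at 0° (3.8); H at 120° is eclipsed with H at 120° (0.9); OCH3 at 240° is eclipsed with CHO at 240° (2.4). Total 7.1 kcal/mol.

7.1 kcal/mol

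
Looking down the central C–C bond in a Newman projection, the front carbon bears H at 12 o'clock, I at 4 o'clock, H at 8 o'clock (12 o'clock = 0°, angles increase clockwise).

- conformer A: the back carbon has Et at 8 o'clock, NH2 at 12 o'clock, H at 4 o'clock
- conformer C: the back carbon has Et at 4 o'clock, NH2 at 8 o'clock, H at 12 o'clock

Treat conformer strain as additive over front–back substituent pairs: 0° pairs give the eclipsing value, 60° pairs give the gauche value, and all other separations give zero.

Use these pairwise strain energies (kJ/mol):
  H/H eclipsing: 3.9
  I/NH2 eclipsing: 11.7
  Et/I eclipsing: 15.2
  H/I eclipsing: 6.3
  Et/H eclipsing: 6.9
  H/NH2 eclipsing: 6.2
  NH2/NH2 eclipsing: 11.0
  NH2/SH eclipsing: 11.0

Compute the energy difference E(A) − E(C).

-5.9 kJ/mol

A (eclipsed): H(0°)/NH2(0°) eclipsed 6.2; I(120°)/H(120°) eclipsed 6.3; H(240°)/Et(240°) eclipsed 6.9 → 19.4 kJ/mol.
C (eclipsed): H(0°)/H(0°) eclipsed 3.9; I(120°)/Et(120°) eclipsed 15.2; H(240°)/NH2(240°) eclipsed 6.2 → 25.3 kJ/mol.
E(A) − E(C) = 19.4 − 25.3 = -5.9 kJ/mol.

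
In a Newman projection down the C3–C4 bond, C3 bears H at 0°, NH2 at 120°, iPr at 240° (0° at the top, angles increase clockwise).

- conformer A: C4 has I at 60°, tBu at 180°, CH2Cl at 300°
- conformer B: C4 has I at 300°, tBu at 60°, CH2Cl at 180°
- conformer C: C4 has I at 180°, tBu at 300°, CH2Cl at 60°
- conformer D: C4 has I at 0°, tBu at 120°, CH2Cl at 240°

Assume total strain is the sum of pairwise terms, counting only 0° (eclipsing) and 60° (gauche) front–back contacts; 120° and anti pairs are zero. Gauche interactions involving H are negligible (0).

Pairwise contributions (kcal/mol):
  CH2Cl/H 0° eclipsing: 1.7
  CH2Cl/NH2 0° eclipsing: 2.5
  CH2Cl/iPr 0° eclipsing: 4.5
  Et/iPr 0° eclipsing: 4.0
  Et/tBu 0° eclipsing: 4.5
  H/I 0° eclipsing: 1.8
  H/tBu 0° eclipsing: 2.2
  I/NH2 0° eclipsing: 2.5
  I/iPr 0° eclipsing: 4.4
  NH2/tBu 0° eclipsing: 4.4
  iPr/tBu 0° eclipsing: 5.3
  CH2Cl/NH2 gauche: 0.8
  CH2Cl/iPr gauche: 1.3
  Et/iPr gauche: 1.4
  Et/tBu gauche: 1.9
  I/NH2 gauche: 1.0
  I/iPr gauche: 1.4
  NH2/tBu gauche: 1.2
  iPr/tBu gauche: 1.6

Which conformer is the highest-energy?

A (staggered): NH2–I gauche, NH2–tBu gauche, iPr–tBu gauche, iPr–CH2Cl gauche; 1.0 + 1.2 + 1.6 + 1.3 = 5.1 kcal/mol.
B (staggered): NH2–tBu gauche, NH2–CH2Cl gauche, iPr–I gauche, iPr–CH2Cl gauche; 1.2 + 0.8 + 1.4 + 1.3 = 4.7 kcal/mol.
C (staggered): NH2–I gauche, NH2–CH2Cl gauche, iPr–I gauche, iPr–tBu gauche; 1.0 + 0.8 + 1.4 + 1.6 = 4.8 kcal/mol.
D (eclipsed): H–I eclipsed, NH2–tBu eclipsed, iPr–CH2Cl eclipsed; 1.8 + 4.4 + 4.5 = 10.7 kcal/mol.
D has the highest total (10.7 kcal/mol).

D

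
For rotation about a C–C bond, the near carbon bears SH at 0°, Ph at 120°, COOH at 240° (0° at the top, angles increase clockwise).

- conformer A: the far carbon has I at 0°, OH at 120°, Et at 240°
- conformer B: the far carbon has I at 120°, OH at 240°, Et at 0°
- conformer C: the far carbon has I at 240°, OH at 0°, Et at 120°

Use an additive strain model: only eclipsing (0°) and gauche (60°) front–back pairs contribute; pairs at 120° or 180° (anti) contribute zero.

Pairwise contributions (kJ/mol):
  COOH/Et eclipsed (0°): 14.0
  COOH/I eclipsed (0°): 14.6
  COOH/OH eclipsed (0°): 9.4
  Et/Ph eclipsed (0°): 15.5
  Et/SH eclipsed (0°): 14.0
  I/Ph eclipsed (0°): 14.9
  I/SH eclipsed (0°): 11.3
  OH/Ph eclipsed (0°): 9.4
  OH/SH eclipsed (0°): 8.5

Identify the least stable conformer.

C

A is eclipsed. SH at 0° is eclipsed with I at 0° (11.3); Ph at 120° is eclipsed with OH at 120° (9.4); COOH at 240° is eclipsed with Et at 240° (14.0). Total 34.7 kJ/mol.
B is eclipsed. SH at 0° is eclipsed with Et at 0° (14.0); Ph at 120° is eclipsed with I at 120° (14.9); COOH at 240° is eclipsed with OH at 240° (9.4). Total 38.3 kJ/mol.
C is eclipsed. SH at 0° is eclipsed with OH at 0° (8.5); Ph at 120° is eclipsed with Et at 120° (15.5); COOH at 240° is eclipsed with I at 240° (14.6). Total 38.6 kJ/mol.
C has the highest total (38.6 kJ/mol).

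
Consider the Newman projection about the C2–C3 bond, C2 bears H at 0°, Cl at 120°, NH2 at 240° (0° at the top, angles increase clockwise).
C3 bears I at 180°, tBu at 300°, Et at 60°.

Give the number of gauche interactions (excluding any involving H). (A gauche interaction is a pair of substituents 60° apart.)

4

Non-H gauche pairs: Cl(120°)/I(180°); Cl(120°)/Et(60°); NH2(240°)/I(180°); NH2(240°)/tBu(300°) — 4 interactions.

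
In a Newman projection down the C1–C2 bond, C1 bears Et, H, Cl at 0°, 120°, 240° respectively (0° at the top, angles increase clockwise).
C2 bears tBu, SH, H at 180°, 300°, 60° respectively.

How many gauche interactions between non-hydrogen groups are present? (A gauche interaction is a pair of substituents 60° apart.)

3

Non-H gauche pairs: Et(0°)/SH(300°); Cl(240°)/tBu(180°); Cl(240°)/SH(300°) — 3 interactions.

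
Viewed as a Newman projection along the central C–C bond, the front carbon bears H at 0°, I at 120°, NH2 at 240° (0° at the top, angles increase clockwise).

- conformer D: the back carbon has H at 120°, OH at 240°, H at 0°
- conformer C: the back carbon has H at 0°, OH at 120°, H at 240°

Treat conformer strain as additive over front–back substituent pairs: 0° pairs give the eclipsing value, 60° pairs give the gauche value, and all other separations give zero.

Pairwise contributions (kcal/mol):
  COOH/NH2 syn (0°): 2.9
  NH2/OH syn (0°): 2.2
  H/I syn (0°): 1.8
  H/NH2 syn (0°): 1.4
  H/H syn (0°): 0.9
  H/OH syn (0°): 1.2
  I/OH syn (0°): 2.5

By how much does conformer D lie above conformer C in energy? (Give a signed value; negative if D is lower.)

D (eclipsed): H(0°)/H(0°) eclipsed 0.9; I(120°)/H(120°) eclipsed 1.8; NH2(240°)/OH(240°) eclipsed 2.2 → 4.9 kcal/mol.
C (eclipsed): H(0°)/H(0°) eclipsed 0.9; I(120°)/OH(120°) eclipsed 2.5; NH2(240°)/H(240°) eclipsed 1.4 → 4.8 kcal/mol.
E(D) − E(C) = 4.9 − 4.8 = +0.1 kcal/mol.

+0.1 kcal/mol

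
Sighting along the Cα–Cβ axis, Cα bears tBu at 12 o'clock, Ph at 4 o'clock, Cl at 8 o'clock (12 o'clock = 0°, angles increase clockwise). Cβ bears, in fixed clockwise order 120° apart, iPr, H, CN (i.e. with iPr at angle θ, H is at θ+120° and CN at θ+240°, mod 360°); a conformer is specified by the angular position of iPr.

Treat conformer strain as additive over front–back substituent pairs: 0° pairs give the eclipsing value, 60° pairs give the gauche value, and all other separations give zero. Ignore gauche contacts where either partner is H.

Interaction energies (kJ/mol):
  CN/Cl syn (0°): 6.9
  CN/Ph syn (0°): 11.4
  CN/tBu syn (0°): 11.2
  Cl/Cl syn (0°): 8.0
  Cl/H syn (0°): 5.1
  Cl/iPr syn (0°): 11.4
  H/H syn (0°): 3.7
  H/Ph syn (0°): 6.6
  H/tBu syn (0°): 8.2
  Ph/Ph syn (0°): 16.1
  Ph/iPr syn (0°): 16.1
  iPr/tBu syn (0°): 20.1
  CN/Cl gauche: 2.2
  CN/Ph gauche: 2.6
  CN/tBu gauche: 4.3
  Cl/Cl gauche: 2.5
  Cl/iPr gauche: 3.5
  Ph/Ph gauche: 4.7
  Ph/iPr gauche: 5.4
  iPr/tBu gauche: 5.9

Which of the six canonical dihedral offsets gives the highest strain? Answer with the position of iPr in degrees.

0°

iPr at 0° is eclipsed. tBu at 0° is eclipsed with iPr at 0° (20.1); Ph at 120° is eclipsed with H at 120° (6.6); Cl at 240° is eclipsed with CN at 240° (6.9). Total 33.6 kJ/mol.
iPr at 60° is staggered. tBu at 0° is gauche with iPr at 60° (5.9); tBu at 0° is gauche with CN at 300° (4.3); Ph at 120° is gauche with iPr at 60° (5.4); Cl at 240° is gauche with CN at 300° (2.2). Total 17.8 kJ/mol.
iPr at 120° is eclipsed. tBu at 0° is eclipsed with CN at 0° (11.2); Ph at 120° is eclipsed with iPr at 120° (16.1); Cl at 240° is eclipsed with H at 240° (5.1). Total 32.4 kJ/mol.
iPr at 180° is staggered. tBu at 0° is gauche with CN at 60° (4.3); Ph at 120° is gauche with iPr at 180° (5.4); Ph at 120° is gauche with CN at 60° (2.6); Cl at 240° is gauche with iPr at 180° (3.5). Total 15.8 kJ/mol.
iPr at 240° is eclipsed. tBu at 0° is eclipsed with H at 0° (8.2); Ph at 120° is eclipsed with CN at 120° (11.4); Cl at 240° is eclipsed with iPr at 240° (11.4). Total 31.0 kJ/mol.
iPr at 300° is staggered. tBu at 0° is gauche with iPr at 300° (5.9); Ph at 120° is gauche with CN at 180° (2.6); Cl at 240° is gauche with iPr at 300° (3.5); Cl at 240° is gauche with CN at 180° (2.2). Total 14.2 kJ/mol.
The maximum (33.6 kJ/mol) occurs with iPr at 0°.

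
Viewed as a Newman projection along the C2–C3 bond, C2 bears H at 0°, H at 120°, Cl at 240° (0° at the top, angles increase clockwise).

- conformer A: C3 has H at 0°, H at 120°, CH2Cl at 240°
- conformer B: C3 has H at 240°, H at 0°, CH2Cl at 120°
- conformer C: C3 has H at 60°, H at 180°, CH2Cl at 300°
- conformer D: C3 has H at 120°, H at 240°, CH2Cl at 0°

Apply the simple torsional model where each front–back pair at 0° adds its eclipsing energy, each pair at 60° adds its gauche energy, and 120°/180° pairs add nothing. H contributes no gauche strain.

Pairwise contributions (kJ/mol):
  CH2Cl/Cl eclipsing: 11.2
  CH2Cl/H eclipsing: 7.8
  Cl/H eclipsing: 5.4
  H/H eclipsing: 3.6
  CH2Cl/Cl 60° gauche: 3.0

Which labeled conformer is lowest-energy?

A is eclipsed. H at 0° is eclipsed with H at 0° (3.6); H at 120° is eclipsed with H at 120° (3.6); Cl at 240° is eclipsed with CH2Cl at 240° (11.2). Total 18.4 kJ/mol.
B is eclipsed. H at 0° is eclipsed with H at 0° (3.6); H at 120° is eclipsed with CH2Cl at 120° (7.8); Cl at 240° is eclipsed with H at 240° (5.4). Total 16.8 kJ/mol.
C is staggered. Cl at 240° is gauche with CH2Cl at 300° (3.0). Total 3.0 kJ/mol.
D is eclipsed. H at 0° is eclipsed with CH2Cl at 0° (7.8); H at 120° is eclipsed with H at 120° (3.6); Cl at 240° is eclipsed with H at 240° (5.4). Total 16.8 kJ/mol.
C has the lowest total (3.0 kJ/mol).

C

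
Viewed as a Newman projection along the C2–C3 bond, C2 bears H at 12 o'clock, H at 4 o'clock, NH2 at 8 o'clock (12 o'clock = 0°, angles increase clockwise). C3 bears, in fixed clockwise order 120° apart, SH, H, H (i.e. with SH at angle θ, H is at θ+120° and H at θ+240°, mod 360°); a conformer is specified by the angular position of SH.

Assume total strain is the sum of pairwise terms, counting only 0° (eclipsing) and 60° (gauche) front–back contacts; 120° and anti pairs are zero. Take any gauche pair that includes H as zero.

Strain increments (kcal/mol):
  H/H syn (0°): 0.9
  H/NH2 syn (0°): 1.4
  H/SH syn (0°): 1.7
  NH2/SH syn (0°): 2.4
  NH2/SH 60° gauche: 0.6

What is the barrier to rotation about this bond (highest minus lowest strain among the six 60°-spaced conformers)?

4.2 kcal/mol

SH at 0° (eclipsed): H(0°)/SH(0°) eclipsed 1.7; H(120°)/H(120°) eclipsed 0.9; NH2(240°)/H(240°) eclipsed 1.4 → 4.0 kcal/mol.
SH at 60° (staggered): no non-H gauche contacts → 0.0 kcal/mol.
SH at 120° (eclipsed): H(0°)/H(0°) eclipsed 0.9; H(120°)/SH(120°) eclipsed 1.7; NH2(240°)/H(240°) eclipsed 1.4 → 4.0 kcal/mol.
SH at 180° (staggered): NH2(240°)/SH(180°) gauche 0.6 → 0.6 kcal/mol.
SH at 240° (eclipsed): H(0°)/H(0°) eclipsed 0.9; H(120°)/H(120°) eclipsed 0.9; NH2(240°)/SH(240°) eclipsed 2.4 → 4.2 kcal/mol.
SH at 300° (staggered): NH2(240°)/SH(300°) gauche 0.6 → 0.6 kcal/mol.
Max at 240° (4.2 kcal/mol), min at 60° (0.0 kcal/mol); barrier = 4.2 kcal/mol.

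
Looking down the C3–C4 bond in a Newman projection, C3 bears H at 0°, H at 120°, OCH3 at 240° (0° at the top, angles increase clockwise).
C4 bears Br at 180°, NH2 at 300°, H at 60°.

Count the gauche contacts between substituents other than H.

Non-H gauche pairs: OCH3(240°)/Br(180°); OCH3(240°)/NH2(300°) — 2 interactions.

2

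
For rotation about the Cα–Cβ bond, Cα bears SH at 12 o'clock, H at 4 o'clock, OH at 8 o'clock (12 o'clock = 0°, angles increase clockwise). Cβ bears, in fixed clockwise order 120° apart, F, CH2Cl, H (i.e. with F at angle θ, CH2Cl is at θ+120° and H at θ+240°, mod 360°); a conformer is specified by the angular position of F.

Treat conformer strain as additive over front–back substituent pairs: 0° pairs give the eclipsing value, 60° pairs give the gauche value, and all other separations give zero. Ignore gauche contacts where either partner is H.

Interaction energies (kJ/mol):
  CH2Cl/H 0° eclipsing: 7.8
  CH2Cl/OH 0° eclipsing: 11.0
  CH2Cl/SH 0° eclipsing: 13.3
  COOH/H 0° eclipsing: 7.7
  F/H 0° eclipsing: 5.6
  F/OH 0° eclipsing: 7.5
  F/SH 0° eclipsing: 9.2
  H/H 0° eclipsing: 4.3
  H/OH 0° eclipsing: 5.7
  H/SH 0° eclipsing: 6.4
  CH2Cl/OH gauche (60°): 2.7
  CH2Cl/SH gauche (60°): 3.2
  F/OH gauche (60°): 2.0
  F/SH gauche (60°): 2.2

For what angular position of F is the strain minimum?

60°

F at 0° (eclipsed): SH(0°)/F(0°) eclipsed 9.2; H(120°)/CH2Cl(120°) eclipsed 7.8; OH(240°)/H(240°) eclipsed 5.7 → 22.7 kJ/mol.
F at 60° (staggered): SH(0°)/F(60°) gauche 2.2; OH(240°)/CH2Cl(180°) gauche 2.7 → 4.9 kJ/mol.
F at 120° (eclipsed): SH(0°)/H(0°) eclipsed 6.4; H(120°)/F(120°) eclipsed 5.6; OH(240°)/CH2Cl(240°) eclipsed 11.0 → 23.0 kJ/mol.
F at 180° (staggered): SH(0°)/CH2Cl(300°) gauche 3.2; OH(240°)/F(180°) gauche 2.0; OH(240°)/CH2Cl(300°) gauche 2.7 → 7.9 kJ/mol.
F at 240° (eclipsed): SH(0°)/CH2Cl(0°) eclipsed 13.3; H(120°)/H(120°) eclipsed 4.3; OH(240°)/F(240°) eclipsed 7.5 → 25.1 kJ/mol.
F at 300° (staggered): SH(0°)/F(300°) gauche 2.2; SH(0°)/CH2Cl(60°) gauche 3.2; OH(240°)/F(300°) gauche 2.0 → 7.4 kJ/mol.
The minimum (4.9 kJ/mol) occurs with F at 60°.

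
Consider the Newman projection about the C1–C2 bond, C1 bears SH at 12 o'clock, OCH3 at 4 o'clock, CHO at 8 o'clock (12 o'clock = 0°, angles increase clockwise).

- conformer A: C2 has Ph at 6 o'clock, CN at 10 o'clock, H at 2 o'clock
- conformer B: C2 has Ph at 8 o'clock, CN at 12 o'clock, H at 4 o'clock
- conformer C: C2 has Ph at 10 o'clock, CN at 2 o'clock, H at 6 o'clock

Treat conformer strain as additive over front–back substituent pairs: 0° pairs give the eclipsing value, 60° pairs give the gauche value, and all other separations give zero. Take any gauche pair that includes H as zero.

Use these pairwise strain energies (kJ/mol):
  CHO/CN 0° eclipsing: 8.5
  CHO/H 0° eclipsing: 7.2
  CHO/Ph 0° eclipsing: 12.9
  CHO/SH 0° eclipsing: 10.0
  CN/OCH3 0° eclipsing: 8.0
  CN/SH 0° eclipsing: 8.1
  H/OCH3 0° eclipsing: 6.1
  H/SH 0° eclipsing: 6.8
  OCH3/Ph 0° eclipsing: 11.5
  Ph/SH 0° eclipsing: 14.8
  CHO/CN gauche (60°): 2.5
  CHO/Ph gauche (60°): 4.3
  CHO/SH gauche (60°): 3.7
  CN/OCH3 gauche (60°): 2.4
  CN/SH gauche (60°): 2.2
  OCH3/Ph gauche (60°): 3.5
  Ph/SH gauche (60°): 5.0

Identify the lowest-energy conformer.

A (staggered): SH–CN gauche, OCH3–Ph gauche, CHO–Ph gauche, CHO–CN gauche; 2.2 + 3.5 + 4.3 + 2.5 = 12.5 kJ/mol.
B (eclipsed): SH–CN eclipsed, OCH3–H eclipsed, CHO–Ph eclipsed; 8.1 + 6.1 + 12.9 = 27.1 kJ/mol.
C (staggered): SH–Ph gauche, SH–CN gauche, OCH3–CN gauche, CHO–Ph gauche; 5.0 + 2.2 + 2.4 + 4.3 = 13.9 kJ/mol.
A has the lowest total (12.5 kJ/mol).

A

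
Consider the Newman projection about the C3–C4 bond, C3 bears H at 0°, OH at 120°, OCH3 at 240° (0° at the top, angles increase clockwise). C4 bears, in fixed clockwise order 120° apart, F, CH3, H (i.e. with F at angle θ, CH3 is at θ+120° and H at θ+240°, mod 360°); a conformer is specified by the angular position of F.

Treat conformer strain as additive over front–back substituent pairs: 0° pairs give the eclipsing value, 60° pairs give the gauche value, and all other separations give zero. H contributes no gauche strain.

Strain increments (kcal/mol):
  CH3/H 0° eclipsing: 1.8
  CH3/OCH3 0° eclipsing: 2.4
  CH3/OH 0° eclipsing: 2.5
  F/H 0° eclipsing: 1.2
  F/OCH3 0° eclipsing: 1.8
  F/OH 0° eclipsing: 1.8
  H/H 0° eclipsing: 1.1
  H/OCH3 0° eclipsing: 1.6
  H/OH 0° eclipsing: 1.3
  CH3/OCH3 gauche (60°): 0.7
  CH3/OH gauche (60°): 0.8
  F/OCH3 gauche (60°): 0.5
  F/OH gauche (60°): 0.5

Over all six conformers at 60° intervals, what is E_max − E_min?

F at 0° is eclipsed. H at 0° is eclipsed with F at 0° (1.2); OH at 120° is eclipsed with CH3 at 120° (2.5); OCH3 at 240° is eclipsed with H at 240° (1.6). Total 5.3 kcal/mol.
F at 60° is staggered. OH at 120° is gauche with F at 60° (0.5); OH at 120° is gauche with CH3 at 180° (0.8); OCH3 at 240° is gauche with CH3 at 180° (0.7). Total 2.0 kcal/mol.
F at 120° is eclipsed. H at 0° is eclipsed with H at 0° (1.1); OH at 120° is eclipsed with F at 120° (1.8); OCH3 at 240° is eclipsed with CH3 at 240° (2.4). Total 5.3 kcal/mol.
F at 180° is staggered. OH at 120° is gauche with F at 180° (0.5); OCH3 at 240° is gauche with F at 180° (0.5); OCH3 at 240° is gauche with CH3 at 300° (0.7). Total 1.7 kcal/mol.
F at 240° is eclipsed. H at 0° is eclipsed with CH3 at 0° (1.8); OH at 120° is eclipsed with H at 120° (1.3); OCH3 at 240° is eclipsed with F at 240° (1.8). Total 4.9 kcal/mol.
F at 300° is staggered. OH at 120° is gauche with CH3 at 60° (0.8); OCH3 at 240° is gauche with F at 300° (0.5). Total 1.3 kcal/mol.
Max at 0° (5.3 kcal/mol), min at 300° (1.3 kcal/mol); barrier = 4.0 kcal/mol.

4.0 kcal/mol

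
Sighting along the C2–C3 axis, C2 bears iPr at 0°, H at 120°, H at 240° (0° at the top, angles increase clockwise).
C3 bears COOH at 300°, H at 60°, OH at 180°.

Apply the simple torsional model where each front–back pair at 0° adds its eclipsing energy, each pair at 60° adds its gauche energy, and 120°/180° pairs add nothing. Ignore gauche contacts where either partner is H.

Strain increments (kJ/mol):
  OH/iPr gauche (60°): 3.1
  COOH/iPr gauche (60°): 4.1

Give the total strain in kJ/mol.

This conformer (staggered): iPr(0°)/COOH(300°) gauche 4.1 → 4.1 kJ/mol.

4.1 kJ/mol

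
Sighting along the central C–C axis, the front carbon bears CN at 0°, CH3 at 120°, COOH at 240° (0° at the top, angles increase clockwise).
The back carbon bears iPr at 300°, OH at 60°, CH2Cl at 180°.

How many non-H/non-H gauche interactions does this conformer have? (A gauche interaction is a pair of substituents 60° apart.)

Non-H gauche pairs: CN(0°)/iPr(300°); CN(0°)/OH(60°); CH3(120°)/OH(60°); CH3(120°)/CH2Cl(180°); COOH(240°)/iPr(300°); COOH(240°)/CH2Cl(180°) — 6 interactions.

6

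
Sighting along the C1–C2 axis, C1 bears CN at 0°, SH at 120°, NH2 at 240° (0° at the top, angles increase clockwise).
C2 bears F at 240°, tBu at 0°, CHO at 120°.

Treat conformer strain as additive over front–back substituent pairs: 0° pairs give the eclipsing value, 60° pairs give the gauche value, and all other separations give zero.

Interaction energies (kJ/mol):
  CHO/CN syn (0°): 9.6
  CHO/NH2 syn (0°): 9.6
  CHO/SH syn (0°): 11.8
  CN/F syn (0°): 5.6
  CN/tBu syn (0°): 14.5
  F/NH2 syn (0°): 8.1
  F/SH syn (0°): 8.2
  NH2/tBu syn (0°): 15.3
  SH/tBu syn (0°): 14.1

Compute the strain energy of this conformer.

This conformer (eclipsed): CN(0°)/tBu(0°) eclipsed 14.5; SH(120°)/CHO(120°) eclipsed 11.8; NH2(240°)/F(240°) eclipsed 8.1 → 34.4 kJ/mol.

34.4 kJ/mol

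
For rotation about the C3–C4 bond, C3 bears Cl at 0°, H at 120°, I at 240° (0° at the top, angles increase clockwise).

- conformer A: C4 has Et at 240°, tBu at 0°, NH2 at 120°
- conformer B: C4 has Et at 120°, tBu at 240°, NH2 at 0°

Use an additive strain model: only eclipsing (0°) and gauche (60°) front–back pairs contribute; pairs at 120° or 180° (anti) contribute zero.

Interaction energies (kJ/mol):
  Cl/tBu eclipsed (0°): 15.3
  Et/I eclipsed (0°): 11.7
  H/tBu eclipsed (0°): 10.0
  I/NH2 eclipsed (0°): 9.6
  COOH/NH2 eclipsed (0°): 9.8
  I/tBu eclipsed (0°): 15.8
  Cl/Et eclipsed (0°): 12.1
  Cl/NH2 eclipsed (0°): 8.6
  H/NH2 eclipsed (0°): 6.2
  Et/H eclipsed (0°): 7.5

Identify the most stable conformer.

B

A is eclipsed. Cl at 0° is eclipsed with tBu at 0° (15.3); H at 120° is eclipsed with NH2 at 120° (6.2); I at 240° is eclipsed with Et at 240° (11.7). Total 33.2 kJ/mol.
B is eclipsed. Cl at 0° is eclipsed with NH2 at 0° (8.6); H at 120° is eclipsed with Et at 120° (7.5); I at 240° is eclipsed with tBu at 240° (15.8). Total 31.9 kJ/mol.
B has the lowest total (31.9 kJ/mol).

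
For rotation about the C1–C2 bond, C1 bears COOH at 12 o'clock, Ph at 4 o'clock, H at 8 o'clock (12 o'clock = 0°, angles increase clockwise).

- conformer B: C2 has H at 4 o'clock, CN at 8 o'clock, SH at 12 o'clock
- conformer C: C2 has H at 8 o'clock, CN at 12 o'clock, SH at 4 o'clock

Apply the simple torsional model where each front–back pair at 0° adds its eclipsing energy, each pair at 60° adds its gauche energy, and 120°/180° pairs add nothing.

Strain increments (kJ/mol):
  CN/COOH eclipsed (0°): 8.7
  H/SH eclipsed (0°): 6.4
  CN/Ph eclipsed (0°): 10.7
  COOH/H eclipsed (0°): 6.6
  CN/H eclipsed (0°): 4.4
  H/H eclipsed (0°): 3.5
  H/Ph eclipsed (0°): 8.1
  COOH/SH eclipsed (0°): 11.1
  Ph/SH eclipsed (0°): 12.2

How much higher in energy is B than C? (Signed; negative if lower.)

-0.8 kJ/mol

B (eclipsed): COOH–SH eclipsed, Ph–H eclipsed, H–CN eclipsed; 11.1 + 8.1 + 4.4 = 23.6 kJ/mol.
C (eclipsed): COOH–CN eclipsed, Ph–SH eclipsed, H–H eclipsed; 8.7 + 12.2 + 3.5 = 24.4 kJ/mol.
E(B) − E(C) = 23.6 − 24.4 = -0.8 kJ/mol.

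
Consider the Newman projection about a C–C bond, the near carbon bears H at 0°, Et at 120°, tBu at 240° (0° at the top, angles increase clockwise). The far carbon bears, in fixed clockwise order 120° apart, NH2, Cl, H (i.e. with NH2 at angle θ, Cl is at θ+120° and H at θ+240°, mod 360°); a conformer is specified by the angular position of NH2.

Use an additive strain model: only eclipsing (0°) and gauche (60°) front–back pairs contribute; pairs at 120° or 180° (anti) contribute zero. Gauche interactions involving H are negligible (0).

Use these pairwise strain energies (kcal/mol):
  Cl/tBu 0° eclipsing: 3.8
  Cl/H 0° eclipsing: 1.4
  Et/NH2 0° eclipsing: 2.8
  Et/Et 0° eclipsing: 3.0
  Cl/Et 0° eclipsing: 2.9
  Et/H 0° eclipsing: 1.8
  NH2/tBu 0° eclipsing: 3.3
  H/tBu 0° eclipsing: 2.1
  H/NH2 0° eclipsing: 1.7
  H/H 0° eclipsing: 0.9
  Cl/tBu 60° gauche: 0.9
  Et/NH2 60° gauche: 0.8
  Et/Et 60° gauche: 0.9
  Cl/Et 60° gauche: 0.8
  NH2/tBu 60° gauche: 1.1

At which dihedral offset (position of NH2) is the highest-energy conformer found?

NH2 at 0° (eclipsed): H(0°)/NH2(0°) eclipsed 1.7; Et(120°)/Cl(120°) eclipsed 2.9; tBu(240°)/H(240°) eclipsed 2.1 → 6.7 kcal/mol.
NH2 at 60° (staggered): Et(120°)/NH2(60°) gauche 0.8; Et(120°)/Cl(180°) gauche 0.8; tBu(240°)/Cl(180°) gauche 0.9 → 2.5 kcal/mol.
NH2 at 120° (eclipsed): H(0°)/H(0°) eclipsed 0.9; Et(120°)/NH2(120°) eclipsed 2.8; tBu(240°)/Cl(240°) eclipsed 3.8 → 7.5 kcal/mol.
NH2 at 180° (staggered): Et(120°)/NH2(180°) gauche 0.8; tBu(240°)/NH2(180°) gauche 1.1; tBu(240°)/Cl(300°) gauche 0.9 → 2.8 kcal/mol.
NH2 at 240° (eclipsed): H(0°)/Cl(0°) eclipsed 1.4; Et(120°)/H(120°) eclipsed 1.8; tBu(240°)/NH2(240°) eclipsed 3.3 → 6.5 kcal/mol.
NH2 at 300° (staggered): Et(120°)/Cl(60°) gauche 0.8; tBu(240°)/NH2(300°) gauche 1.1 → 1.9 kcal/mol.
The maximum (7.5 kcal/mol) occurs with NH2 at 120°.

120°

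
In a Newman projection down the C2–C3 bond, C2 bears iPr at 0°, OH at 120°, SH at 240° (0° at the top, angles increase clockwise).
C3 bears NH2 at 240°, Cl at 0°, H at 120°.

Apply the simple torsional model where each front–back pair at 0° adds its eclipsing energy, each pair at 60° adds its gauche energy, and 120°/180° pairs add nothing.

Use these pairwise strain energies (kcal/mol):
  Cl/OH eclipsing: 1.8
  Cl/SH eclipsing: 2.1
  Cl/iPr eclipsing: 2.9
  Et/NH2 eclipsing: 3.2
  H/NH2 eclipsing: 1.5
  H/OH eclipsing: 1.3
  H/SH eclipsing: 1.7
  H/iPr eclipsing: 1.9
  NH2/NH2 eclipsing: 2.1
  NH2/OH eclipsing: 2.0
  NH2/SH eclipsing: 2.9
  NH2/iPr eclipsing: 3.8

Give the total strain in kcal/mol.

This conformer (eclipsed): iPr–Cl eclipsed, OH–H eclipsed, SH–NH2 eclipsed; 2.9 + 1.3 + 2.9 = 7.1 kcal/mol.

7.1 kcal/mol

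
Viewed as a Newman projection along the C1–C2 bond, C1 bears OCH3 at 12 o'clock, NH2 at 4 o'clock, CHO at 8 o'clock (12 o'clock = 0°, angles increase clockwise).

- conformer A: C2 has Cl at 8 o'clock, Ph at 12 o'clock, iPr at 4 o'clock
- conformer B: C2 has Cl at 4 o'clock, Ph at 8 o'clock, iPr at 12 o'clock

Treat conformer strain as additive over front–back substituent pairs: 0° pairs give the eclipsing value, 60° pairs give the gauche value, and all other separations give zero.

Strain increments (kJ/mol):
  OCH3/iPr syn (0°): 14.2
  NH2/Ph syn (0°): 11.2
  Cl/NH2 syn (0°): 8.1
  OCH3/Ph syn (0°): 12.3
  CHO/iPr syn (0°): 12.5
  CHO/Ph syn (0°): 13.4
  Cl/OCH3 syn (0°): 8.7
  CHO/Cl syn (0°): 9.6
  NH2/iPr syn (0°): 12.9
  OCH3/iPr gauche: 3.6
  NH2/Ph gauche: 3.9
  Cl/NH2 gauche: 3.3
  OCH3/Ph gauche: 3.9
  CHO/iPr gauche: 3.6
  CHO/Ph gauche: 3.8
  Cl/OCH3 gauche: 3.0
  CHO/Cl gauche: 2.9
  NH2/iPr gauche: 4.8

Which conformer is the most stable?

A (eclipsed): OCH3–Ph eclipsed, NH2–iPr eclipsed, CHO–Cl eclipsed; 12.3 + 12.9 + 9.6 = 34.8 kJ/mol.
B (eclipsed): OCH3–iPr eclipsed, NH2–Cl eclipsed, CHO–Ph eclipsed; 14.2 + 8.1 + 13.4 = 35.7 kJ/mol.
A has the lowest total (34.8 kJ/mol).

A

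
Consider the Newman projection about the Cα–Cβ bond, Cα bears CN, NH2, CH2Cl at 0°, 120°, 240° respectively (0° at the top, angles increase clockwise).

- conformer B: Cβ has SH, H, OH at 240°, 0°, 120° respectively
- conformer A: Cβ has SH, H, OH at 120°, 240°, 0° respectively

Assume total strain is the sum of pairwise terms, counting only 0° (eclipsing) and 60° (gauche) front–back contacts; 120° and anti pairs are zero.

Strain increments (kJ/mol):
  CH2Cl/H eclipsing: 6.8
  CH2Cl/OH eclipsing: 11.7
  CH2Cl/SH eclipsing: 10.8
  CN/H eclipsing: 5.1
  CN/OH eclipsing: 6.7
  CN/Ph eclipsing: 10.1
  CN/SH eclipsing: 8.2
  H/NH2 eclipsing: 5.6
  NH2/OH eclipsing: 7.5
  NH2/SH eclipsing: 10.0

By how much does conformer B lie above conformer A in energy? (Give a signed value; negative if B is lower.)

-0.1 kJ/mol

B is eclipsed. CN at 0° is eclipsed with H at 0° (5.1); NH2 at 120° is eclipsed with OH at 120° (7.5); CH2Cl at 240° is eclipsed with SH at 240° (10.8). Total 23.4 kJ/mol.
A is eclipsed. CN at 0° is eclipsed with OH at 0° (6.7); NH2 at 120° is eclipsed with SH at 120° (10.0); CH2Cl at 240° is eclipsed with H at 240° (6.8). Total 23.5 kJ/mol.
E(B) − E(A) = 23.4 − 23.5 = -0.1 kJ/mol.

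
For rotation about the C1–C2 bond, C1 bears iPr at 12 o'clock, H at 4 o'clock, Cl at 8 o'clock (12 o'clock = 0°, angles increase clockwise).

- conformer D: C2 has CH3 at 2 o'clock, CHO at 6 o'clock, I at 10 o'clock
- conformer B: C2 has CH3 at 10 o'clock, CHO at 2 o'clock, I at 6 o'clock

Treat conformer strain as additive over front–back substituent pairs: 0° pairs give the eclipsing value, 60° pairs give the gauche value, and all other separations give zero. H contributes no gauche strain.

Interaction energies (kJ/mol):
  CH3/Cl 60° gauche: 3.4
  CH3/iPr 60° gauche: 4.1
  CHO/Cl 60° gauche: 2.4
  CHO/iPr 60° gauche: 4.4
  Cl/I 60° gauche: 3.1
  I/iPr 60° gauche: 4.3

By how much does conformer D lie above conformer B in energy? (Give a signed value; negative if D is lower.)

-1.1 kJ/mol

D (staggered): iPr–CH3 gauche, iPr–I gauche, Cl–CHO gauche, Cl–I gauche; 4.1 + 4.3 + 2.4 + 3.1 = 13.9 kJ/mol.
B (staggered): iPr–CH3 gauche, iPr–CHO gauche, Cl–CH3 gauche, Cl–I gauche; 4.1 + 4.4 + 3.4 + 3.1 = 15.0 kJ/mol.
E(D) − E(B) = 13.9 − 15.0 = -1.1 kJ/mol.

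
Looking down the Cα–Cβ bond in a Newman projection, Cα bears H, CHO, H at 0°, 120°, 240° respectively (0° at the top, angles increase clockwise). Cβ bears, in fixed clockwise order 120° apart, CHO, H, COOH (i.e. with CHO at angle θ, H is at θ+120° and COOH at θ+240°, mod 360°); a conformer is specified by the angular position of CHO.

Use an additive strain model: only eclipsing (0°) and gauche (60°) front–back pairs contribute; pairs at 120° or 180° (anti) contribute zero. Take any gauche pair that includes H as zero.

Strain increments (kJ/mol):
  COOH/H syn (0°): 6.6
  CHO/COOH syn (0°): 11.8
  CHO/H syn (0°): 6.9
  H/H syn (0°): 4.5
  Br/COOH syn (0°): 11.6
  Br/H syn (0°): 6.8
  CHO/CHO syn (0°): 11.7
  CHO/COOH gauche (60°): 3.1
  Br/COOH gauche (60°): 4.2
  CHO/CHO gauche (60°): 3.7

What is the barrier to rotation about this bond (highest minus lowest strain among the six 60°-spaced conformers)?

CHO at 0° is eclipsed. H at 0° is eclipsed with CHO at 0° (6.9); CHO at 120° is eclipsed with H at 120° (6.9); H at 240° is eclipsed with COOH at 240° (6.6). Total 20.4 kJ/mol.
CHO at 60° is staggered. CHO at 120° is gauche with CHO at 60° (3.7). Total 3.7 kJ/mol.
CHO at 120° is eclipsed. H at 0° is eclipsed with COOH at 0° (6.6); CHO at 120° is eclipsed with CHO at 120° (11.7); H at 240° is eclipsed with H at 240° (4.5). Total 22.8 kJ/mol.
CHO at 180° is staggered. CHO at 120° is gauche with CHO at 180° (3.7); CHO at 120° is gauche with COOH at 60° (3.1). Total 6.8 kJ/mol.
CHO at 240° is eclipsed. H at 0° is eclipsed with H at 0° (4.5); CHO at 120° is eclipsed with COOH at 120° (11.8); H at 240° is eclipsed with CHO at 240° (6.9). Total 23.2 kJ/mol.
CHO at 300° is staggered. CHO at 120° is gauche with COOH at 180° (3.1). Total 3.1 kJ/mol.
Max at 240° (23.2 kJ/mol), min at 300° (3.1 kJ/mol); barrier = 20.1 kJ/mol.

20.1 kJ/mol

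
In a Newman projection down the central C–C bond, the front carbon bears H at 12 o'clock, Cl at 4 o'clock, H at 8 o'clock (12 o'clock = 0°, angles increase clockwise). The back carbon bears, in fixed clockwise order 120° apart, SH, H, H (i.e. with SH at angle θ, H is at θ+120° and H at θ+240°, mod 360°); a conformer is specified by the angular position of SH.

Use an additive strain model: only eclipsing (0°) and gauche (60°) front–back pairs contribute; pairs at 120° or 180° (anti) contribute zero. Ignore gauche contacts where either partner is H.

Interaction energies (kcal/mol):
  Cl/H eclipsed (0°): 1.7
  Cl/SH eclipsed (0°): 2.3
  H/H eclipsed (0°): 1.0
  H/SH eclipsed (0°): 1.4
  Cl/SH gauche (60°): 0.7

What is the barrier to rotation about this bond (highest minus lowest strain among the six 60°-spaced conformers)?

SH at 0° (eclipsed): H–SH eclipsed, Cl–H eclipsed, H–H eclipsed; 1.4 + 1.7 + 1.0 = 4.1 kcal/mol.
SH at 60° (staggered): Cl–SH gauche; 0.7 = 0.7 kcal/mol.
SH at 120° (eclipsed): H–H eclipsed, Cl–SH eclipsed, H–H eclipsed; 1.0 + 2.3 + 1.0 = 4.3 kcal/mol.
SH at 180° (staggered): Cl–SH gauche; 0.7 = 0.7 kcal/mol.
SH at 240° (eclipsed): H–H eclipsed, Cl–H eclipsed, H–SH eclipsed; 1.0 + 1.7 + 1.4 = 4.1 kcal/mol.
SH at 300° (staggered): no non-H gauche contacts → 0.0 kcal/mol.
Max at 120° (4.3 kcal/mol), min at 300° (0.0 kcal/mol); barrier = 4.3 kcal/mol.

4.3 kcal/mol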